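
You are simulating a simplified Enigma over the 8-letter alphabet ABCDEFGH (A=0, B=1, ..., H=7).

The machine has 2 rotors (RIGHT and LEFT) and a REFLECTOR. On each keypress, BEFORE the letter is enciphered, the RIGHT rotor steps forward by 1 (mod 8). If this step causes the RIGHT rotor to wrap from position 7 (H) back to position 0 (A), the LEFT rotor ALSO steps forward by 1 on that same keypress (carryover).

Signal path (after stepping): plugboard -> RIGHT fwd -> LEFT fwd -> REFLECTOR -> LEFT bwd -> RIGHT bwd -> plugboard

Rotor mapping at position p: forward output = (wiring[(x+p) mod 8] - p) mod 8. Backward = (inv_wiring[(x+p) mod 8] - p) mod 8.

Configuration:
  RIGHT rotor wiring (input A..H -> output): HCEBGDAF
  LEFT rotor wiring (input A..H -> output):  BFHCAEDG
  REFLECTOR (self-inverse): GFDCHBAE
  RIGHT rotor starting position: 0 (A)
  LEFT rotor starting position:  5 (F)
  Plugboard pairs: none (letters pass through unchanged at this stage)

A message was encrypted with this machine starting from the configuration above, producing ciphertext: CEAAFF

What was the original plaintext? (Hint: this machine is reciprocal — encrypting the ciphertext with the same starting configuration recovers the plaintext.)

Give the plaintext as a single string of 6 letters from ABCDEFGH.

Char 1 ('C'): step: R->1, L=5; C->plug->C->R->A->L->H->refl->E->L'->D->R'->B->plug->B
Char 2 ('E'): step: R->2, L=5; E->plug->E->R->G->L->F->refl->B->L'->C->R'->A->plug->A
Char 3 ('A'): step: R->3, L=5; A->plug->A->R->G->L->F->refl->B->L'->C->R'->E->plug->E
Char 4 ('A'): step: R->4, L=5; A->plug->A->R->C->L->B->refl->F->L'->G->R'->F->plug->F
Char 5 ('F'): step: R->5, L=5; F->plug->F->R->H->L->D->refl->C->L'->F->R'->E->plug->E
Char 6 ('F'): step: R->6, L=5; F->plug->F->R->D->L->E->refl->H->L'->A->R'->G->plug->G

Answer: BAEFEG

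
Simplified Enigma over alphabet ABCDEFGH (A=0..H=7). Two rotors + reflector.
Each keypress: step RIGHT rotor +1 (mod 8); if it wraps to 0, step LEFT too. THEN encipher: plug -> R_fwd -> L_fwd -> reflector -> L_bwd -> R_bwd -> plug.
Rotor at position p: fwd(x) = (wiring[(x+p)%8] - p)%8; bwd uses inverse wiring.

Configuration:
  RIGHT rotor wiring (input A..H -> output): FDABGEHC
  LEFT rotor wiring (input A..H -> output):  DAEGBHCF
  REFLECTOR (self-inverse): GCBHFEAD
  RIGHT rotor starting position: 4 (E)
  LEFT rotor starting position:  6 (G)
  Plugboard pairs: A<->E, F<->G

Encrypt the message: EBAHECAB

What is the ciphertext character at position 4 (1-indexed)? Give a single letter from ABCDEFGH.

Char 1 ('E'): step: R->5, L=6; E->plug->A->R->H->L->B->refl->C->L'->D->R'->F->plug->G
Char 2 ('B'): step: R->6, L=6; B->plug->B->R->E->L->G->refl->A->L'->F->R'->D->plug->D
Char 3 ('A'): step: R->7, L=6; A->plug->E->R->C->L->F->refl->E->L'->A->R'->H->plug->H
Char 4 ('H'): step: R->0, L->7 (L advanced); H->plug->H->R->C->L->B->refl->C->L'->F->R'->A->plug->E

E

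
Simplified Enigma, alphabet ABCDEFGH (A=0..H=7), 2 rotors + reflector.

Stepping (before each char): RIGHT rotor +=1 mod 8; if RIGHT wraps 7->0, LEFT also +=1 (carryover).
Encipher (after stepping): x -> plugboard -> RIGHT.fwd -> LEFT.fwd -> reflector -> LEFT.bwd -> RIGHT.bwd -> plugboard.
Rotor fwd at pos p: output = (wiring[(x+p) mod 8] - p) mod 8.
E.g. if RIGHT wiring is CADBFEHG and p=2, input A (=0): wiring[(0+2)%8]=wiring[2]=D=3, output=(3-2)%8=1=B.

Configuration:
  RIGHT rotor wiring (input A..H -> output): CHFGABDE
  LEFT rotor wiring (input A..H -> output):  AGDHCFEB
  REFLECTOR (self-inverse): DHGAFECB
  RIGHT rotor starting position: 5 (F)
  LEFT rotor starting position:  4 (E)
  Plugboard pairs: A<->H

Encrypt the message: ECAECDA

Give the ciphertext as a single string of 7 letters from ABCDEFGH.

Answer: GHFGAHC

Derivation:
Char 1 ('E'): step: R->6, L=4; E->plug->E->R->H->L->D->refl->A->L'->C->R'->G->plug->G
Char 2 ('C'): step: R->7, L=4; C->plug->C->R->A->L->G->refl->C->L'->F->R'->A->plug->H
Char 3 ('A'): step: R->0, L->5 (L advanced); A->plug->H->R->E->L->B->refl->H->L'->B->R'->F->plug->F
Char 4 ('E'): step: R->1, L=5; E->plug->E->R->A->L->A->refl->D->L'->D->R'->G->plug->G
Char 5 ('C'): step: R->2, L=5; C->plug->C->R->G->L->C->refl->G->L'->F->R'->H->plug->A
Char 6 ('D'): step: R->3, L=5; D->plug->D->R->A->L->A->refl->D->L'->D->R'->A->plug->H
Char 7 ('A'): step: R->4, L=5; A->plug->H->R->C->L->E->refl->F->L'->H->R'->C->plug->C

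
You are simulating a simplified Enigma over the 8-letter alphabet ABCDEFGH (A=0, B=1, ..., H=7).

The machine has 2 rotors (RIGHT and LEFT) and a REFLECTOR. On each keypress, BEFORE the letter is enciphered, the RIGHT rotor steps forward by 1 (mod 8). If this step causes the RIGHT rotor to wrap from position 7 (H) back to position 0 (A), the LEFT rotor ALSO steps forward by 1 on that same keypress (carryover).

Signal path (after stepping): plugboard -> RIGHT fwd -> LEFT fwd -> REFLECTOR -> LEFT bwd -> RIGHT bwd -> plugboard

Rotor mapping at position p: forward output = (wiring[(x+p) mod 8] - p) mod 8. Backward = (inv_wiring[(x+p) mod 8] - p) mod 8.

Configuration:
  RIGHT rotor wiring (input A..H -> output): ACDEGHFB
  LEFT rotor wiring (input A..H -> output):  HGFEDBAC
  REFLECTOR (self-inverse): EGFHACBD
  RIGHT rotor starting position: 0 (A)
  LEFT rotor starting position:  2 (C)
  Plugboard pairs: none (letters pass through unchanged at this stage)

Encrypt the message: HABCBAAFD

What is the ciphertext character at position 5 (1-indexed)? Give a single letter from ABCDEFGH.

Char 1 ('H'): step: R->1, L=2; H->plug->H->R->H->L->E->refl->A->L'->F->R'->D->plug->D
Char 2 ('A'): step: R->2, L=2; A->plug->A->R->B->L->C->refl->F->L'->G->R'->G->plug->G
Char 3 ('B'): step: R->3, L=2; B->plug->B->R->D->L->H->refl->D->L'->A->R'->H->plug->H
Char 4 ('C'): step: R->4, L=2; C->plug->C->R->B->L->C->refl->F->L'->G->R'->F->plug->F
Char 5 ('B'): step: R->5, L=2; B->plug->B->R->A->L->D->refl->H->L'->D->R'->D->plug->D

D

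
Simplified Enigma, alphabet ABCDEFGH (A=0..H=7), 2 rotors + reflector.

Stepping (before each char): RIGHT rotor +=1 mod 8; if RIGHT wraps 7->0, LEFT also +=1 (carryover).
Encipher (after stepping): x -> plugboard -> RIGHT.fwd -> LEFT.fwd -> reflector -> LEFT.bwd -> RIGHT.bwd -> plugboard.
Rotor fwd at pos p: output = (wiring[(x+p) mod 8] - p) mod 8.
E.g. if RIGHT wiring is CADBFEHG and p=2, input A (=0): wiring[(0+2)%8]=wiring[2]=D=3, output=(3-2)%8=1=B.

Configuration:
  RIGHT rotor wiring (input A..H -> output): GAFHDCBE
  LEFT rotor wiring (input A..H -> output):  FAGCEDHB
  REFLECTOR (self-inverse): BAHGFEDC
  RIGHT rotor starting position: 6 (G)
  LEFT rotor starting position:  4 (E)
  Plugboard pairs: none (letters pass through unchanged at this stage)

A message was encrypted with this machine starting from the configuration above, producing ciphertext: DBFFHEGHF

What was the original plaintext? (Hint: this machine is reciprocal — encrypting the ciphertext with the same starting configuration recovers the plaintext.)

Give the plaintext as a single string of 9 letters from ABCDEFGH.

Answer: CHBHDBHCE

Derivation:
Char 1 ('D'): step: R->7, L=4; D->plug->D->R->G->L->C->refl->H->L'->B->R'->C->plug->C
Char 2 ('B'): step: R->0, L->5 (L advanced); B->plug->B->R->A->L->G->refl->D->L'->E->R'->H->plug->H
Char 3 ('F'): step: R->1, L=5; F->plug->F->R->A->L->G->refl->D->L'->E->R'->B->plug->B
Char 4 ('F'): step: R->2, L=5; F->plug->F->R->C->L->E->refl->F->L'->G->R'->H->plug->H
Char 5 ('H'): step: R->3, L=5; H->plug->H->R->C->L->E->refl->F->L'->G->R'->D->plug->D
Char 6 ('E'): step: R->4, L=5; E->plug->E->R->C->L->E->refl->F->L'->G->R'->B->plug->B
Char 7 ('G'): step: R->5, L=5; G->plug->G->R->C->L->E->refl->F->L'->G->R'->H->plug->H
Char 8 ('H'): step: R->6, L=5; H->plug->H->R->E->L->D->refl->G->L'->A->R'->C->plug->C
Char 9 ('F'): step: R->7, L=5; F->plug->F->R->E->L->D->refl->G->L'->A->R'->E->plug->E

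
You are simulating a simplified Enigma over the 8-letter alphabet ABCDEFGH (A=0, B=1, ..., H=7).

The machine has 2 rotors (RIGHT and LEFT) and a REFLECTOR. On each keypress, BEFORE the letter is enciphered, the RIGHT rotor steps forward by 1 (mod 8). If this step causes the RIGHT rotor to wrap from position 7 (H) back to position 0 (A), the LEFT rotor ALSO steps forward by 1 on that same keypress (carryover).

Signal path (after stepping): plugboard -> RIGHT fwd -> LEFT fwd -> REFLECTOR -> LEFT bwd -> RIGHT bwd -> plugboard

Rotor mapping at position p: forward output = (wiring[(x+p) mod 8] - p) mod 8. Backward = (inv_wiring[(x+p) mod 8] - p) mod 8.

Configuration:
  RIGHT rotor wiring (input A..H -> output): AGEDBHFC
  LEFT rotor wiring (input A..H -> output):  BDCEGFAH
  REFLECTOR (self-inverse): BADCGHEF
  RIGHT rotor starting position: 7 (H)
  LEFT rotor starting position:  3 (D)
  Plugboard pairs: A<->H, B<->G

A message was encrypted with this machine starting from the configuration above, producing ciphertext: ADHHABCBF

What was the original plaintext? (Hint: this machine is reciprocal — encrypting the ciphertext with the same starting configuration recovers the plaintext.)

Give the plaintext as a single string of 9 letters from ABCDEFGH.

Char 1 ('A'): step: R->0, L->4 (L advanced); A->plug->H->R->C->L->E->refl->G->L'->G->R'->B->plug->G
Char 2 ('D'): step: R->1, L=4; D->plug->D->R->A->L->C->refl->D->L'->D->R'->B->plug->G
Char 3 ('H'): step: R->2, L=4; H->plug->A->R->C->L->E->refl->G->L'->G->R'->G->plug->B
Char 4 ('H'): step: R->3, L=4; H->plug->A->R->A->L->C->refl->D->L'->D->R'->G->plug->B
Char 5 ('A'): step: R->4, L=4; A->plug->H->R->H->L->A->refl->B->L'->B->R'->C->plug->C
Char 6 ('B'): step: R->5, L=4; B->plug->G->R->G->L->G->refl->E->L'->C->R'->A->plug->H
Char 7 ('C'): step: R->6, L=4; C->plug->C->R->C->L->E->refl->G->L'->G->R'->E->plug->E
Char 8 ('B'): step: R->7, L=4; B->plug->G->R->A->L->C->refl->D->L'->D->R'->A->plug->H
Char 9 ('F'): step: R->0, L->5 (L advanced); F->plug->F->R->H->L->B->refl->A->L'->A->R'->A->plug->H

Answer: GGBBCHEHH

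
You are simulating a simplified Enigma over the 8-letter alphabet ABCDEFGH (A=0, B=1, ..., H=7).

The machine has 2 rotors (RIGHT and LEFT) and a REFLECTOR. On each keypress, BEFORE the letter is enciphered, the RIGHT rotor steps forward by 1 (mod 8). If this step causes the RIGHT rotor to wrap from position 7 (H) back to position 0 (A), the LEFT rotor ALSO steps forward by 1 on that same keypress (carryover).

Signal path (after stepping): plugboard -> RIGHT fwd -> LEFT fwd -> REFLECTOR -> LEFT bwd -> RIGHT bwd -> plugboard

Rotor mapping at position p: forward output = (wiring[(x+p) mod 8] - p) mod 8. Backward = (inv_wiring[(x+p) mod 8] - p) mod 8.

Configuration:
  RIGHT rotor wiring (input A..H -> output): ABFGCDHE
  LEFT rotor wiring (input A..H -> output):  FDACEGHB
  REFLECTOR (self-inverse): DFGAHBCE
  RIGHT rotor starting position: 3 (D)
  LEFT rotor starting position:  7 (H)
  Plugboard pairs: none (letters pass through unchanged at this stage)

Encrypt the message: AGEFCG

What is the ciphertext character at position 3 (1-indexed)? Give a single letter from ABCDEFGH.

Char 1 ('A'): step: R->4, L=7; A->plug->A->R->G->L->H->refl->E->L'->C->R'->H->plug->H
Char 2 ('G'): step: R->5, L=7; G->plug->G->R->B->L->G->refl->C->L'->A->R'->F->plug->F
Char 3 ('E'): step: R->6, L=7; E->plug->E->R->H->L->A->refl->D->L'->E->R'->G->plug->G

G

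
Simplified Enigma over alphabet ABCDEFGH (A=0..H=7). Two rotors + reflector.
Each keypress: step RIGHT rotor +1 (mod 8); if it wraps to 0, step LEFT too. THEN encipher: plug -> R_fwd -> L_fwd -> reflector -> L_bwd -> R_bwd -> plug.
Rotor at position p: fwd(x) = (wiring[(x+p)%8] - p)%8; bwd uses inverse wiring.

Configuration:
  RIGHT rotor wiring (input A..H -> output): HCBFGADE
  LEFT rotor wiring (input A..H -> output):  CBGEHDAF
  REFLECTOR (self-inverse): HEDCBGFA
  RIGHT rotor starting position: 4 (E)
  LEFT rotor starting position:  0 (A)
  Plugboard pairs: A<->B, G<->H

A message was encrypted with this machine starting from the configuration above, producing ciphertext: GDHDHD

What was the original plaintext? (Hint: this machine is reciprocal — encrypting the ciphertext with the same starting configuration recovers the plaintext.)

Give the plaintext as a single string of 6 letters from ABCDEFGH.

Answer: BACFBB

Derivation:
Char 1 ('G'): step: R->5, L=0; G->plug->H->R->B->L->B->refl->E->L'->D->R'->A->plug->B
Char 2 ('D'): step: R->6, L=0; D->plug->D->R->E->L->H->refl->A->L'->G->R'->B->plug->A
Char 3 ('H'): step: R->7, L=0; H->plug->G->R->B->L->B->refl->E->L'->D->R'->C->plug->C
Char 4 ('D'): step: R->0, L->1 (L advanced); D->plug->D->R->F->L->H->refl->A->L'->A->R'->F->plug->F
Char 5 ('H'): step: R->1, L=1; H->plug->G->R->D->L->G->refl->F->L'->B->R'->A->plug->B
Char 6 ('D'): step: R->2, L=1; D->plug->D->R->G->L->E->refl->B->L'->H->R'->A->plug->B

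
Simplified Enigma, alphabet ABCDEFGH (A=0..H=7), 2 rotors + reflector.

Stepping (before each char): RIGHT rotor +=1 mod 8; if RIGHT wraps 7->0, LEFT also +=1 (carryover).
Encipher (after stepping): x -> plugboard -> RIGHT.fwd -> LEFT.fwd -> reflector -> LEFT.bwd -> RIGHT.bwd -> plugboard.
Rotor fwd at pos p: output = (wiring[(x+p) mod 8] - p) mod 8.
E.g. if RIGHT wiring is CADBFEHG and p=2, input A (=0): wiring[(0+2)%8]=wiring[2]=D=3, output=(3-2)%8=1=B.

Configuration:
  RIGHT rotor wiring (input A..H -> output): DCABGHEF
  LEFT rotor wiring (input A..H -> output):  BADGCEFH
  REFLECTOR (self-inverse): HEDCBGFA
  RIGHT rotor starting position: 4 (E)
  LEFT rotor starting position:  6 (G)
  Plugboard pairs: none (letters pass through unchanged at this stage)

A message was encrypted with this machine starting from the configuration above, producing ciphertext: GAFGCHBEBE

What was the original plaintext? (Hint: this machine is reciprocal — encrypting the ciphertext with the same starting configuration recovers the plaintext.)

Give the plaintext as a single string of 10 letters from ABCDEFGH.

Char 1 ('G'): step: R->5, L=6; G->plug->G->R->E->L->F->refl->G->L'->H->R'->B->plug->B
Char 2 ('A'): step: R->6, L=6; A->plug->A->R->G->L->E->refl->B->L'->B->R'->H->plug->H
Char 3 ('F'): step: R->7, L=6; F->plug->F->R->H->L->G->refl->F->L'->E->R'->B->plug->B
Char 4 ('G'): step: R->0, L->7 (L advanced); G->plug->G->R->E->L->H->refl->A->L'->A->R'->C->plug->C
Char 5 ('C'): step: R->1, L=7; C->plug->C->R->A->L->A->refl->H->L'->E->R'->G->plug->G
Char 6 ('H'): step: R->2, L=7; H->plug->H->R->A->L->A->refl->H->L'->E->R'->C->plug->C
Char 7 ('B'): step: R->3, L=7; B->plug->B->R->D->L->E->refl->B->L'->C->R'->E->plug->E
Char 8 ('E'): step: R->4, L=7; E->plug->E->R->H->L->G->refl->F->L'->G->R'->F->plug->F
Char 9 ('B'): step: R->5, L=7; B->plug->B->R->H->L->G->refl->F->L'->G->R'->D->plug->D
Char 10 ('E'): step: R->6, L=7; E->plug->E->R->C->L->B->refl->E->L'->D->R'->F->plug->F

Answer: BHBCGCEFDF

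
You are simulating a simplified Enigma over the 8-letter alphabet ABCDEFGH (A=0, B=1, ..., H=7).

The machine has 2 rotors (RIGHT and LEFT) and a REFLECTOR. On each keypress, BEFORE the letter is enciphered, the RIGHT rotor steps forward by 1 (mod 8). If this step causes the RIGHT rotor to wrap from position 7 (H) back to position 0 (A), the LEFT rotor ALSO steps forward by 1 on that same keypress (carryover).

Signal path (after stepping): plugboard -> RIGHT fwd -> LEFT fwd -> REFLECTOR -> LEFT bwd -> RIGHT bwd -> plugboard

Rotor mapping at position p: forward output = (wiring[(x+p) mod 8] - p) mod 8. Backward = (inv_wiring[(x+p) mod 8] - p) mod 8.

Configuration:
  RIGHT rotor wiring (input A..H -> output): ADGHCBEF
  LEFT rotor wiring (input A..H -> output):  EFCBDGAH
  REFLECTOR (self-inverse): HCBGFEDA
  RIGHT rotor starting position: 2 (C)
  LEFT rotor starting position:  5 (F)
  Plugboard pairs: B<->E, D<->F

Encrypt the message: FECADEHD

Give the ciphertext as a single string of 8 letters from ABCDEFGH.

Answer: EAGFCFDF

Derivation:
Char 1 ('F'): step: R->3, L=5; F->plug->D->R->B->L->D->refl->G->L'->H->R'->B->plug->E
Char 2 ('E'): step: R->4, L=5; E->plug->B->R->F->L->F->refl->E->L'->G->R'->A->plug->A
Char 3 ('C'): step: R->5, L=5; C->plug->C->R->A->L->B->refl->C->L'->C->R'->G->plug->G
Char 4 ('A'): step: R->6, L=5; A->plug->A->R->G->L->E->refl->F->L'->F->R'->D->plug->F
Char 5 ('D'): step: R->7, L=5; D->plug->F->R->D->L->H->refl->A->L'->E->R'->C->plug->C
Char 6 ('E'): step: R->0, L->6 (L advanced); E->plug->B->R->D->L->H->refl->A->L'->H->R'->D->plug->F
Char 7 ('H'): step: R->1, L=6; H->plug->H->R->H->L->A->refl->H->L'->D->R'->F->plug->D
Char 8 ('D'): step: R->2, L=6; D->plug->F->R->D->L->H->refl->A->L'->H->R'->D->plug->F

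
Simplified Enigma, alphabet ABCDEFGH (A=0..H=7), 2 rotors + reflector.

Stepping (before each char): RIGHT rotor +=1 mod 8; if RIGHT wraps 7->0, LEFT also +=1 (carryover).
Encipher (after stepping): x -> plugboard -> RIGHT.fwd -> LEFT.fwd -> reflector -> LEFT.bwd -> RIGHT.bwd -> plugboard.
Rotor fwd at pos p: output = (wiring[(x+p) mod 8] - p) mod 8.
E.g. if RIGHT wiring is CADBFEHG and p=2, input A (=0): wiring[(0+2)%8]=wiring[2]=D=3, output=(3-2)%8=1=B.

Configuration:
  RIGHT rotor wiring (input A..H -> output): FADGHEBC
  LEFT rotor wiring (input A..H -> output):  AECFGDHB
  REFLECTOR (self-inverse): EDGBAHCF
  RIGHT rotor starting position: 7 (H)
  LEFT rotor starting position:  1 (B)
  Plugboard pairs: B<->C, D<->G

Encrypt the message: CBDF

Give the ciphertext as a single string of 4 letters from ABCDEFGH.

Answer: HHAH

Derivation:
Char 1 ('C'): step: R->0, L->2 (L advanced); C->plug->B->R->A->L->A->refl->E->L'->C->R'->H->plug->H
Char 2 ('B'): step: R->1, L=2; B->plug->C->R->F->L->H->refl->F->L'->E->R'->H->plug->H
Char 3 ('D'): step: R->2, L=2; D->plug->G->R->D->L->B->refl->D->L'->B->R'->A->plug->A
Char 4 ('F'): step: R->3, L=2; F->plug->F->R->C->L->E->refl->A->L'->A->R'->H->plug->H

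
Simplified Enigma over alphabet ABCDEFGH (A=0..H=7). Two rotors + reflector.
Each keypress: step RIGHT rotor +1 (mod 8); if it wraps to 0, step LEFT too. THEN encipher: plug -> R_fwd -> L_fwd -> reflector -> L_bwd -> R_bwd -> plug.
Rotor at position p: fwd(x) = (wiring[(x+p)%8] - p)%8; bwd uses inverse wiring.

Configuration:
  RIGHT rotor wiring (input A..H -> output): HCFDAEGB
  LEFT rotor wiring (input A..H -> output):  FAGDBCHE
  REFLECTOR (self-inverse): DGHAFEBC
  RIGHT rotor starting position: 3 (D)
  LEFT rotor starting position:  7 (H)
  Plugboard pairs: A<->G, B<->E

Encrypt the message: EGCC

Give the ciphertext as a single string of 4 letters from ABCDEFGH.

Answer: GAAA

Derivation:
Char 1 ('E'): step: R->4, L=7; E->plug->B->R->A->L->F->refl->E->L'->E->R'->A->plug->G
Char 2 ('G'): step: R->5, L=7; G->plug->A->R->H->L->A->refl->D->L'->G->R'->G->plug->A
Char 3 ('C'): step: R->6, L=7; C->plug->C->R->B->L->G->refl->B->L'->C->R'->G->plug->A
Char 4 ('C'): step: R->7, L=7; C->plug->C->R->D->L->H->refl->C->L'->F->R'->G->plug->A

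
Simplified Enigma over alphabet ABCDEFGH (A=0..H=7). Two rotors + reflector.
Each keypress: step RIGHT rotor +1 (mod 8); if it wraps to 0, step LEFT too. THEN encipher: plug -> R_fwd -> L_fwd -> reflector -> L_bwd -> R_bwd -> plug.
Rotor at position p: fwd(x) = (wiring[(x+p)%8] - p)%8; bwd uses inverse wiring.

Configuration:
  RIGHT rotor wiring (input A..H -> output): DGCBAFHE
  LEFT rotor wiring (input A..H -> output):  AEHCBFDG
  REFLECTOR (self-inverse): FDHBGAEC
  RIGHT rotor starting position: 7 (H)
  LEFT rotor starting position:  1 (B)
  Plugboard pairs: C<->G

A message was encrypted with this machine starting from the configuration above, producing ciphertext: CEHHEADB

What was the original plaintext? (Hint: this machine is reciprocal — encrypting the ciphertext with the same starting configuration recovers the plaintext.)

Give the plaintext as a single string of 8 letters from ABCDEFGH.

Char 1 ('C'): step: R->0, L->2 (L advanced); C->plug->G->R->H->L->C->refl->H->L'->C->R'->C->plug->G
Char 2 ('E'): step: R->1, L=2; E->plug->E->R->E->L->B->refl->D->L'->D->R'->G->plug->C
Char 3 ('H'): step: R->2, L=2; H->plug->H->R->E->L->B->refl->D->L'->D->R'->D->plug->D
Char 4 ('H'): step: R->3, L=2; H->plug->H->R->H->L->C->refl->H->L'->C->R'->C->plug->G
Char 5 ('E'): step: R->4, L=2; E->plug->E->R->H->L->C->refl->H->L'->C->R'->F->plug->F
Char 6 ('A'): step: R->5, L=2; A->plug->A->R->A->L->F->refl->A->L'->B->R'->E->plug->E
Char 7 ('D'): step: R->6, L=2; D->plug->D->R->A->L->F->refl->A->L'->B->R'->A->plug->A
Char 8 ('B'): step: R->7, L=2; B->plug->B->R->E->L->B->refl->D->L'->D->R'->D->plug->D

Answer: GCDGFEAD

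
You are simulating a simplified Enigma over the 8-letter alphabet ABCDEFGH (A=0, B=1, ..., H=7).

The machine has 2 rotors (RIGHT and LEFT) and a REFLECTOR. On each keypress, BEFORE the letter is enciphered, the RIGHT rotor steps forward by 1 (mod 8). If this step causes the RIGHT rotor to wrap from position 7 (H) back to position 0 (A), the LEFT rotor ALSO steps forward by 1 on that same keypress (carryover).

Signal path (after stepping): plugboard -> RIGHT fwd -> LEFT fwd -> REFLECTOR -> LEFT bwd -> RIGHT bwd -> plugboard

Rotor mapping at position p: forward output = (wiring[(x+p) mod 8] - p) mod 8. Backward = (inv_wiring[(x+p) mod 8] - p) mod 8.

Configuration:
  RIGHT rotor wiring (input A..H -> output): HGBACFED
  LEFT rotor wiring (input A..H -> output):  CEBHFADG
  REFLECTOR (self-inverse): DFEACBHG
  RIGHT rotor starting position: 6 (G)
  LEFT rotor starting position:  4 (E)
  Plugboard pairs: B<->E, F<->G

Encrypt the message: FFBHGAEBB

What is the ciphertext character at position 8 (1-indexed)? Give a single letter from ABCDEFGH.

Char 1 ('F'): step: R->7, L=4; F->plug->G->R->G->L->F->refl->B->L'->A->R'->B->plug->E
Char 2 ('F'): step: R->0, L->5 (L advanced); F->plug->G->R->E->L->H->refl->G->L'->B->R'->C->plug->C
Char 3 ('B'): step: R->1, L=5; B->plug->E->R->E->L->H->refl->G->L'->B->R'->D->plug->D
Char 4 ('H'): step: R->2, L=5; H->plug->H->R->E->L->H->refl->G->L'->B->R'->F->plug->G
Char 5 ('G'): step: R->3, L=5; G->plug->F->R->E->L->H->refl->G->L'->B->R'->D->plug->D
Char 6 ('A'): step: R->4, L=5; A->plug->A->R->G->L->C->refl->E->L'->F->R'->G->plug->F
Char 7 ('E'): step: R->5, L=5; E->plug->B->R->H->L->A->refl->D->L'->A->R'->A->plug->A
Char 8 ('B'): step: R->6, L=5; B->plug->E->R->D->L->F->refl->B->L'->C->R'->F->plug->G

G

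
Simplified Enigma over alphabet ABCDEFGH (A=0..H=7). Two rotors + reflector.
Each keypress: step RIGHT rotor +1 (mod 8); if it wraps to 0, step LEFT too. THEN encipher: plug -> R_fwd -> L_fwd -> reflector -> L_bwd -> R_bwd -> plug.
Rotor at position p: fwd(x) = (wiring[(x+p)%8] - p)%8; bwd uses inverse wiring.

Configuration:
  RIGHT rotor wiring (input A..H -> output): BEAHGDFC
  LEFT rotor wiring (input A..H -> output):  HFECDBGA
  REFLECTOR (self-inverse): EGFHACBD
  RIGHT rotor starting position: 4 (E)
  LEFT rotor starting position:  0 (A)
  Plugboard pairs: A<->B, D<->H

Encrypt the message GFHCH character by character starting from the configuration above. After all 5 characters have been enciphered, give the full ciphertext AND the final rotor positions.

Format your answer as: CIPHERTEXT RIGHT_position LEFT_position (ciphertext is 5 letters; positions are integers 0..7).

Char 1 ('G'): step: R->5, L=0; G->plug->G->R->C->L->E->refl->A->L'->H->R'->E->plug->E
Char 2 ('F'): step: R->6, L=0; F->plug->F->R->B->L->F->refl->C->L'->D->R'->C->plug->C
Char 3 ('H'): step: R->7, L=0; H->plug->D->R->B->L->F->refl->C->L'->D->R'->A->plug->B
Char 4 ('C'): step: R->0, L->1 (L advanced); C->plug->C->R->A->L->E->refl->A->L'->E->R'->B->plug->A
Char 5 ('H'): step: R->1, L=1; H->plug->D->R->F->L->F->refl->C->L'->D->R'->A->plug->B
Final: ciphertext=ECBAB, RIGHT=1, LEFT=1

Answer: ECBAB 1 1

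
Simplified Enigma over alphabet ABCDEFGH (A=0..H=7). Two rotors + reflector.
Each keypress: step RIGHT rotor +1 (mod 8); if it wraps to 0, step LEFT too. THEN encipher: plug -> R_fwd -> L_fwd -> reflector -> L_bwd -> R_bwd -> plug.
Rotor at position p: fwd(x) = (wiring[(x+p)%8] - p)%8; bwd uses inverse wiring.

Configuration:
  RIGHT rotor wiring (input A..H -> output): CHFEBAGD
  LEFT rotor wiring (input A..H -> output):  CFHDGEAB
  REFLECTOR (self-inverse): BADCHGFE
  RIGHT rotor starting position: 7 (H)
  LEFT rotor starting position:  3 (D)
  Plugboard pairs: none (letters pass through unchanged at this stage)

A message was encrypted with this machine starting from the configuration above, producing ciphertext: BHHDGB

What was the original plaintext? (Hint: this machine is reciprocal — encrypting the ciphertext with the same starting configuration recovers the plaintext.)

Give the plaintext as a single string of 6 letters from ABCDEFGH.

Answer: AFFGAD

Derivation:
Char 1 ('B'): step: R->0, L->4 (L advanced); B->plug->B->R->H->L->H->refl->E->L'->C->R'->A->plug->A
Char 2 ('H'): step: R->1, L=4; H->plug->H->R->B->L->A->refl->B->L'->F->R'->F->plug->F
Char 3 ('H'): step: R->2, L=4; H->plug->H->R->F->L->B->refl->A->L'->B->R'->F->plug->F
Char 4 ('D'): step: R->3, L=4; D->plug->D->R->D->L->F->refl->G->L'->E->R'->G->plug->G
Char 5 ('G'): step: R->4, L=4; G->plug->G->R->B->L->A->refl->B->L'->F->R'->A->plug->A
Char 6 ('B'): step: R->5, L=4; B->plug->B->R->B->L->A->refl->B->L'->F->R'->D->plug->D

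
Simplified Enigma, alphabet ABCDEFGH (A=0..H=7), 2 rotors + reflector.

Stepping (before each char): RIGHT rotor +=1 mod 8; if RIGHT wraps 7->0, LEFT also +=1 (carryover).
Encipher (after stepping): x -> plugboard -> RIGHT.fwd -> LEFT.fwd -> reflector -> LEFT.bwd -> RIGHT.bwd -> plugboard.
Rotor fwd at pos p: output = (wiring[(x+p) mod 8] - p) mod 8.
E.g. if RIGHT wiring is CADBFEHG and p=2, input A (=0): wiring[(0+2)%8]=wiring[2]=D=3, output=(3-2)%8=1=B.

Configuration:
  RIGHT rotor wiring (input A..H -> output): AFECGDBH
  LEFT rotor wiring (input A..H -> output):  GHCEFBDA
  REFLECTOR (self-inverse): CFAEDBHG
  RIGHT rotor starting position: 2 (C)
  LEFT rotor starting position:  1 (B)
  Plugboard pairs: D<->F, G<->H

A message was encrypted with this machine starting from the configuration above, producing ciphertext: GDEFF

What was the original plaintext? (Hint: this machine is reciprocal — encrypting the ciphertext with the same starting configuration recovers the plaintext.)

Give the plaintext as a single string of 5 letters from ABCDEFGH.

Answer: ABABH

Derivation:
Char 1 ('G'): step: R->3, L=1; G->plug->H->R->B->L->B->refl->F->L'->H->R'->A->plug->A
Char 2 ('D'): step: R->4, L=1; D->plug->F->R->B->L->B->refl->F->L'->H->R'->B->plug->B
Char 3 ('E'): step: R->5, L=1; E->plug->E->R->A->L->G->refl->H->L'->G->R'->A->plug->A
Char 4 ('F'): step: R->6, L=1; F->plug->D->R->H->L->F->refl->B->L'->B->R'->B->plug->B
Char 5 ('F'): step: R->7, L=1; F->plug->D->R->F->L->C->refl->A->L'->E->R'->G->plug->H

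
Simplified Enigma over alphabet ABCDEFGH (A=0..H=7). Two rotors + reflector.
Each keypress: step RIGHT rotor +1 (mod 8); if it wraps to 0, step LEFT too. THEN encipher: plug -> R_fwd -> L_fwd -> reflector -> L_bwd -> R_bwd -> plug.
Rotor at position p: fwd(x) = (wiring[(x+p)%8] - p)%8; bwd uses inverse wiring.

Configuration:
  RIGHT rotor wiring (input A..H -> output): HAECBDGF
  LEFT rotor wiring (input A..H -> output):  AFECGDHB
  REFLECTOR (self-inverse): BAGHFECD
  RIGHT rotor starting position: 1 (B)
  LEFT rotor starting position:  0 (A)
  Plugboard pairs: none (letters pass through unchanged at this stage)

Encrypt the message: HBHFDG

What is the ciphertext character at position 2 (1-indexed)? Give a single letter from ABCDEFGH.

Char 1 ('H'): step: R->2, L=0; H->plug->H->R->G->L->H->refl->D->L'->F->R'->G->plug->G
Char 2 ('B'): step: R->3, L=0; B->plug->B->R->G->L->H->refl->D->L'->F->R'->G->plug->G

G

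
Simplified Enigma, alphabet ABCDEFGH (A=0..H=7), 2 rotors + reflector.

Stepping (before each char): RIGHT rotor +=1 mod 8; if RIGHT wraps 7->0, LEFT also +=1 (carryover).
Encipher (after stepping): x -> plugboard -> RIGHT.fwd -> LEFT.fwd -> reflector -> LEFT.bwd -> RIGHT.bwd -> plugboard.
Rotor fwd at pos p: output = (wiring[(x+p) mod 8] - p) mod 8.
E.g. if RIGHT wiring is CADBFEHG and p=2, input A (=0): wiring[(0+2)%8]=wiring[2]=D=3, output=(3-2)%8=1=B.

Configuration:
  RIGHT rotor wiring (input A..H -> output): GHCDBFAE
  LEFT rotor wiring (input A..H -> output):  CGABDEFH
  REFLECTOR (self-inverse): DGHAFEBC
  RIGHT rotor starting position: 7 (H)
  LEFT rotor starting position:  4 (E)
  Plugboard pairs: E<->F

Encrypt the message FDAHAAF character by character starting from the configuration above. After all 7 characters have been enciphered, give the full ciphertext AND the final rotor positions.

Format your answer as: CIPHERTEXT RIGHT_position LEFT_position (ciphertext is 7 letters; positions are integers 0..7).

Char 1 ('F'): step: R->0, L->5 (L advanced); F->plug->E->R->B->L->A->refl->D->L'->F->R'->F->plug->E
Char 2 ('D'): step: R->1, L=5; D->plug->D->R->A->L->H->refl->C->L'->C->R'->C->plug->C
Char 3 ('A'): step: R->2, L=5; A->plug->A->R->A->L->H->refl->C->L'->C->R'->F->plug->E
Char 4 ('H'): step: R->3, L=5; H->plug->H->R->H->L->G->refl->B->L'->E->R'->G->plug->G
Char 5 ('A'): step: R->4, L=5; A->plug->A->R->F->L->D->refl->A->L'->B->R'->B->plug->B
Char 6 ('A'): step: R->5, L=5; A->plug->A->R->A->L->H->refl->C->L'->C->R'->E->plug->F
Char 7 ('F'): step: R->6, L=5; F->plug->E->R->E->L->B->refl->G->L'->H->R'->H->plug->H
Final: ciphertext=ECEGBFH, RIGHT=6, LEFT=5

Answer: ECEGBFH 6 5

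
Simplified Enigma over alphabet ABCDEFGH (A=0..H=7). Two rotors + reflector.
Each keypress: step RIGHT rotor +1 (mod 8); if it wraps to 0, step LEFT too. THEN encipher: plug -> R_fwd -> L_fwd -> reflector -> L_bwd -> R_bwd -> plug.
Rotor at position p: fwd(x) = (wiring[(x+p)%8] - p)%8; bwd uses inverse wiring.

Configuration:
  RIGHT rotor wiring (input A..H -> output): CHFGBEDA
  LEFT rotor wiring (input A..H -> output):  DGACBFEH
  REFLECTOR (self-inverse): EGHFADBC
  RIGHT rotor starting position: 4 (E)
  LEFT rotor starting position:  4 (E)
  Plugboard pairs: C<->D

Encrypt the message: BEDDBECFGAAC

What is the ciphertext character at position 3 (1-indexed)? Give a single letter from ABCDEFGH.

Char 1 ('B'): step: R->5, L=4; B->plug->B->R->G->L->E->refl->A->L'->C->R'->E->plug->E
Char 2 ('E'): step: R->6, L=4; E->plug->E->R->H->L->G->refl->B->L'->B->R'->D->plug->C
Char 3 ('D'): step: R->7, L=4; D->plug->C->R->A->L->F->refl->D->L'->D->R'->B->plug->B

B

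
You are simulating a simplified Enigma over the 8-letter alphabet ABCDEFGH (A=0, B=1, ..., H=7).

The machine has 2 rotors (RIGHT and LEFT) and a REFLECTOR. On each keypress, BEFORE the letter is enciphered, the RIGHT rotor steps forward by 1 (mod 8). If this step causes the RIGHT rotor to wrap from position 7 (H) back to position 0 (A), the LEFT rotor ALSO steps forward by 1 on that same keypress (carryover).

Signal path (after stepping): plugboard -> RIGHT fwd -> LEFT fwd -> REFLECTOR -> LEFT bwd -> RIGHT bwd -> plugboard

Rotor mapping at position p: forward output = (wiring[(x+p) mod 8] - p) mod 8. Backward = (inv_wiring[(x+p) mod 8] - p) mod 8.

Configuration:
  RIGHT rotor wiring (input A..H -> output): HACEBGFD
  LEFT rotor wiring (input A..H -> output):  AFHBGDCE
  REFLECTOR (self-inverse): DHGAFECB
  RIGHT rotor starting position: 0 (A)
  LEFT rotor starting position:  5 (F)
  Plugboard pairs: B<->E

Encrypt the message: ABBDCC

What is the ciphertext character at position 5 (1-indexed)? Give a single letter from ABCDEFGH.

Char 1 ('A'): step: R->1, L=5; A->plug->A->R->H->L->B->refl->H->L'->C->R'->G->plug->G
Char 2 ('B'): step: R->2, L=5; B->plug->E->R->D->L->D->refl->A->L'->E->R'->D->plug->D
Char 3 ('B'): step: R->3, L=5; B->plug->E->R->A->L->G->refl->C->L'->F->R'->G->plug->G
Char 4 ('D'): step: R->4, L=5; D->plug->D->R->H->L->B->refl->H->L'->C->R'->B->plug->E
Char 5 ('C'): step: R->5, L=5; C->plug->C->R->G->L->E->refl->F->L'->B->R'->A->plug->A

A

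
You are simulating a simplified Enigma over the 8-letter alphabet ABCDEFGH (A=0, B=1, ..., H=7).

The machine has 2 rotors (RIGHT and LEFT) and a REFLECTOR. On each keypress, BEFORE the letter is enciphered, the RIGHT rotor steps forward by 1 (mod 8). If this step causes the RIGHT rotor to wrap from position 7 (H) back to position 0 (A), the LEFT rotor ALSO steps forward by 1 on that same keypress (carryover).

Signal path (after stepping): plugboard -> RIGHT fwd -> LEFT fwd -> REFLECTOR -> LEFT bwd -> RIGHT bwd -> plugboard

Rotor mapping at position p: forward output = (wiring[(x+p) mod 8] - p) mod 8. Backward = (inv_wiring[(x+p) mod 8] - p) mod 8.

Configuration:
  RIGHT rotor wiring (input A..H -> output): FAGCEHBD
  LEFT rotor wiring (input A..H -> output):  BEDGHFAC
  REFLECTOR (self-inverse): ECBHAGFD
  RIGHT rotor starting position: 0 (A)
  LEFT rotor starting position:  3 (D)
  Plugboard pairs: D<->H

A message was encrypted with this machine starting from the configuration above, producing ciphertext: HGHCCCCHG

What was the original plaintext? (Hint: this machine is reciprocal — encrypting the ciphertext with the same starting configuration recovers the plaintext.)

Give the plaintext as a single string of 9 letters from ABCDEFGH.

Answer: BHFBADHAB

Derivation:
Char 1 ('H'): step: R->1, L=3; H->plug->D->R->D->L->F->refl->G->L'->F->R'->B->plug->B
Char 2 ('G'): step: R->2, L=3; G->plug->G->R->D->L->F->refl->G->L'->F->R'->D->plug->H
Char 3 ('H'): step: R->3, L=3; H->plug->D->R->G->L->B->refl->C->L'->C->R'->F->plug->F
Char 4 ('C'): step: R->4, L=3; C->plug->C->R->F->L->G->refl->F->L'->D->R'->B->plug->B
Char 5 ('C'): step: R->5, L=3; C->plug->C->R->G->L->B->refl->C->L'->C->R'->A->plug->A
Char 6 ('C'): step: R->6, L=3; C->plug->C->R->H->L->A->refl->E->L'->B->R'->H->plug->D
Char 7 ('C'): step: R->7, L=3; C->plug->C->R->B->L->E->refl->A->L'->H->R'->D->plug->H
Char 8 ('H'): step: R->0, L->4 (L advanced); H->plug->D->R->C->L->E->refl->A->L'->F->R'->A->plug->A
Char 9 ('G'): step: R->1, L=4; G->plug->G->R->C->L->E->refl->A->L'->F->R'->B->plug->B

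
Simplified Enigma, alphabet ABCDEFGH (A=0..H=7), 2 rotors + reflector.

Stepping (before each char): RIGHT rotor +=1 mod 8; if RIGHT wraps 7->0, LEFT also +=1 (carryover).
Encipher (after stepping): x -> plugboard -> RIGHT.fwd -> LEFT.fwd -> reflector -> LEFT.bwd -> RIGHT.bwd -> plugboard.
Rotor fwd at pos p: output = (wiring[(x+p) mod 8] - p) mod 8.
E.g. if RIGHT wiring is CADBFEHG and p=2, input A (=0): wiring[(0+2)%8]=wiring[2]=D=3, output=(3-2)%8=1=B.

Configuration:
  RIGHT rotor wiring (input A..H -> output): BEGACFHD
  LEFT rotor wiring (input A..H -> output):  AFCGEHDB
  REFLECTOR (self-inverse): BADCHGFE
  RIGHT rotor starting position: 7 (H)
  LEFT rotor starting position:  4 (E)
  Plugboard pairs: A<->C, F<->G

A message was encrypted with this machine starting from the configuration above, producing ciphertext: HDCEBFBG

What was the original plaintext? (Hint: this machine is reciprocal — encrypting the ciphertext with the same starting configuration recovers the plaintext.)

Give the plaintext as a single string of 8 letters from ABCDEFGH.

Char 1 ('H'): step: R->0, L->5 (L advanced); H->plug->H->R->D->L->D->refl->C->L'->A->R'->D->plug->D
Char 2 ('D'): step: R->1, L=5; D->plug->D->R->B->L->G->refl->F->L'->F->R'->B->plug->B
Char 3 ('C'): step: R->2, L=5; C->plug->A->R->E->L->A->refl->B->L'->G->R'->B->plug->B
Char 4 ('E'): step: R->3, L=5; E->plug->E->R->A->L->C->refl->D->L'->D->R'->H->plug->H
Char 5 ('B'): step: R->4, L=5; B->plug->B->R->B->L->G->refl->F->L'->F->R'->E->plug->E
Char 6 ('F'): step: R->5, L=5; F->plug->G->R->D->L->D->refl->C->L'->A->R'->A->plug->C
Char 7 ('B'): step: R->6, L=5; B->plug->B->R->F->L->F->refl->G->L'->B->R'->A->plug->C
Char 8 ('G'): step: R->7, L=5; G->plug->F->R->D->L->D->refl->C->L'->A->R'->H->plug->H

Answer: DBBHECCH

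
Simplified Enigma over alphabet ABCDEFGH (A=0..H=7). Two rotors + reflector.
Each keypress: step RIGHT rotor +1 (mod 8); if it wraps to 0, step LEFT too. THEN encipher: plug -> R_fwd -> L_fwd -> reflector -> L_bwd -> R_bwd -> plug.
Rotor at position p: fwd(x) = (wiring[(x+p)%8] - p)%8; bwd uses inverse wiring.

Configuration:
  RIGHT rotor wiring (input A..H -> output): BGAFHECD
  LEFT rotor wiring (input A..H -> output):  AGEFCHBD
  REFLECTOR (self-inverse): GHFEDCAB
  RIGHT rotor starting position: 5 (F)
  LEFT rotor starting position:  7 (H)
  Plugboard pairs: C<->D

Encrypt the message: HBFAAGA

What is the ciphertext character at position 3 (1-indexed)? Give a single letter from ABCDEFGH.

Char 1 ('H'): step: R->6, L=7; H->plug->H->R->G->L->A->refl->G->L'->E->R'->A->plug->A
Char 2 ('B'): step: R->7, L=7; B->plug->B->R->C->L->H->refl->B->L'->B->R'->D->plug->C
Char 3 ('F'): step: R->0, L->0 (L advanced); F->plug->F->R->E->L->C->refl->F->L'->D->R'->H->plug->H

H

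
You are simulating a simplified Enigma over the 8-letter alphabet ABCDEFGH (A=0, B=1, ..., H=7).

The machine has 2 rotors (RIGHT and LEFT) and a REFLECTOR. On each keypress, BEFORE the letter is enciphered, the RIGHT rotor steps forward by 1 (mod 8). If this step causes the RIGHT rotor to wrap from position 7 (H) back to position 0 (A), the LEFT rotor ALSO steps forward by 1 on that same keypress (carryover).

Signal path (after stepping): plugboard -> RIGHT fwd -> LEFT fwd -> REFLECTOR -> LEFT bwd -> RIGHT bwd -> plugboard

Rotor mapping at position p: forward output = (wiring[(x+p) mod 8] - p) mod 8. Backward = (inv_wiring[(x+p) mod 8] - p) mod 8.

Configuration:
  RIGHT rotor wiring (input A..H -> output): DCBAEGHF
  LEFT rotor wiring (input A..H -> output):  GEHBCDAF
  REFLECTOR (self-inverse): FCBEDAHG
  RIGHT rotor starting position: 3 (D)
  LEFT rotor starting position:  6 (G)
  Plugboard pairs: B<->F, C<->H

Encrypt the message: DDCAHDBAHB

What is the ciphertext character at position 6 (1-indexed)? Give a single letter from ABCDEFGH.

Char 1 ('D'): step: R->4, L=6; D->plug->D->R->B->L->H->refl->G->L'->D->R'->C->plug->H
Char 2 ('D'): step: R->5, L=6; D->plug->D->R->G->L->E->refl->D->L'->F->R'->E->plug->E
Char 3 ('C'): step: R->6, L=6; C->plug->H->R->A->L->C->refl->B->L'->E->R'->D->plug->D
Char 4 ('A'): step: R->7, L=6; A->plug->A->R->G->L->E->refl->D->L'->F->R'->F->plug->B
Char 5 ('H'): step: R->0, L->7 (L advanced); H->plug->C->R->B->L->H->refl->G->L'->A->R'->D->plug->D
Char 6 ('D'): step: R->1, L=7; D->plug->D->R->D->L->A->refl->F->L'->C->R'->H->plug->C

C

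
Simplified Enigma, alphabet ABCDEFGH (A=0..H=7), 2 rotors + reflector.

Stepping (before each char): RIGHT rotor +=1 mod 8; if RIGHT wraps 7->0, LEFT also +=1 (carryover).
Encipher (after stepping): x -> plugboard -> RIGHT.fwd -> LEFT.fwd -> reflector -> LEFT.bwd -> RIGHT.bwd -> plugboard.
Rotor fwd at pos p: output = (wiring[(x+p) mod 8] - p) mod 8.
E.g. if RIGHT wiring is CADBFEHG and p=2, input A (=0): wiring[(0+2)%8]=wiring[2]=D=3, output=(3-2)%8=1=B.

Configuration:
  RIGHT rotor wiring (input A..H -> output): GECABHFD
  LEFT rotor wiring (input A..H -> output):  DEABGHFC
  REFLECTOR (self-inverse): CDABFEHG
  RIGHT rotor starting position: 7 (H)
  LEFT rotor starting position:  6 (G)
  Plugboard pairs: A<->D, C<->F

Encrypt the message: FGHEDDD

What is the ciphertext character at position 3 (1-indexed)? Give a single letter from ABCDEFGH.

Char 1 ('F'): step: R->0, L->7 (L advanced); F->plug->C->R->C->L->F->refl->E->L'->B->R'->E->plug->E
Char 2 ('G'): step: R->1, L=7; G->plug->G->R->C->L->F->refl->E->L'->B->R'->B->plug->B
Char 3 ('H'): step: R->2, L=7; H->plug->H->R->C->L->F->refl->E->L'->B->R'->F->plug->C

C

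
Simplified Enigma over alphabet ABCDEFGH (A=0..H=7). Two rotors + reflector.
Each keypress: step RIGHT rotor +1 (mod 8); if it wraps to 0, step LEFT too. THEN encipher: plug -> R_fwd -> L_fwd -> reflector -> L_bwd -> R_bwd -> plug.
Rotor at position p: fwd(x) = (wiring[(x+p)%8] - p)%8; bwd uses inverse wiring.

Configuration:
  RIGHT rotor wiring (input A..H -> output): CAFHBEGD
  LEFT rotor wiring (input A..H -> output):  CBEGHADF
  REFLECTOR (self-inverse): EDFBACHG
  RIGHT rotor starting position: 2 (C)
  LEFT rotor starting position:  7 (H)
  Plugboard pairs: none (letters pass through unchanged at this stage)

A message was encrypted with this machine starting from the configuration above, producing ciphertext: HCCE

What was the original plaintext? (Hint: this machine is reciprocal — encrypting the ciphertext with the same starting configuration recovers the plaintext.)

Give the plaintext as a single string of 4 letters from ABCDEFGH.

Char 1 ('H'): step: R->3, L=7; H->plug->H->R->C->L->C->refl->F->L'->D->R'->D->plug->D
Char 2 ('C'): step: R->4, L=7; C->plug->C->R->C->L->C->refl->F->L'->D->R'->H->plug->H
Char 3 ('C'): step: R->5, L=7; C->plug->C->R->G->L->B->refl->D->L'->B->R'->B->plug->B
Char 4 ('E'): step: R->6, L=7; E->plug->E->R->H->L->E->refl->A->L'->F->R'->B->plug->B

Answer: DHBB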